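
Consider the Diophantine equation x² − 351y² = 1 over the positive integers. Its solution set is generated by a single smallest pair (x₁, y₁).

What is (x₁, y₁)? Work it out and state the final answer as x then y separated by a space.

[18; 1,2,1,3,2,2,2,3,1,2,1,36] for √351; ℓ=12 ⇒ convergent index 11
a_0=18:  p_0=18·1+0=18,  q_0=18·0+1=1
a_1=1:  p_1=1·18+1=19,  q_1=1·1+0=1
…
a_3=1:  p_3=1·56+19=75,  q_3=1·3+1=4
…
a_5=2:  p_5=2·281+75=637,  q_5=2·15+4=34
…
a_8=3:  p_8=3·3747+1555=12796,  q_8=3·200+83=683
a_9=1:  p_9=1·12796+3747=16543,  q_9=1·683+200=883
a_10=2:  p_10=2·16543+12796=45882,  q_10=2·883+683=2449
a_11=1:  p_11=1·45882+16543=62425,  q_11=1·2449+883=3332
fundamental: x₁=62425, y₁=3332  (since 3896880625 − 351·11102224 = 1)

62425 3332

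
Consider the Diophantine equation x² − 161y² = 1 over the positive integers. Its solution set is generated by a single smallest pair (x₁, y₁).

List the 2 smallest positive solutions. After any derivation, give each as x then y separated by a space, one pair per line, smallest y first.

d=161: √d = [12; 1,2,4,1,2,1,4,2,1,24] (ℓ=10, even), read p_9/q_9
k=0  a_k=12  p_k/q_k = 12/1
…
k=4  a_k=1  p_k/q_k = 203/16
k=5  a_k=2  p_k/q_k = 571/45
k=6  a_k=1  p_k/q_k = 774/61
…
k=8  a_k=2  p_k/q_k = 8108/639
k=9  a_k=1  p_k/q_k = 11775/928
fundamental: x₁=11775, y₁=928  (since 138650625 − 161·861184 = 1)
(x_2, y_2) = (11775·11775 + 161·928·928, 11775·928 + 928·11775) = (277301249, 21854400)

11775 928
277301249 21854400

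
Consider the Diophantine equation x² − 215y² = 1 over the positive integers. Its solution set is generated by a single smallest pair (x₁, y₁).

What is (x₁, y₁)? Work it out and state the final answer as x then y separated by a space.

44 3

√215 = [14; 1,1,1,28, …], period ℓ=4 (even) → k=3
k=0  a_k=14  p_k/q_k = 14/1
k=1  a_k=1  p_k/q_k = 15/1
k=2  a_k=1  p_k/q_k = 29/2
k=3  a_k=1  p_k/q_k = 44/3
→ (44, 3).  Check: 44²=1936, 215·3²=1935, difference 1.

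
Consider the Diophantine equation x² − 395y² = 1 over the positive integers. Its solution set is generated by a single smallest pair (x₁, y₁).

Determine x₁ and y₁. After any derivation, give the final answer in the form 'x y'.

√395 = [19; 1,6,1,38, …], period ℓ=4 (even) → k=3
step 0: (19, 1)  from 19·(1,0) + (0,1)
step 1: (20, 1)  from 1·(19,1) + (1,0)
step 2: (139, 7)  from 6·(20,1) + (19,1)
step 3: (159, 8)  from 1·(139,7) + (20,1)
(x₁, y₁) = (159, 8);  159² − 395·8² = 1 ✓

159 8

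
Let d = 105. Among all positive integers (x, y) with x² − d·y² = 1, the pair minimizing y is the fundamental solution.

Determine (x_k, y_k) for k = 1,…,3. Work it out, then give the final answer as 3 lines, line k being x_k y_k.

√105 → a₀=10, period (4,20); ℓ=2 even so k=1
k=0  a_k=10  p_k/q_k = 10/1
k=1  a_k=4  p_k/q_k = 41/4
(x₁, y₁) = (41, 4);  41² − 105·4² = 1 ✓
n=2: (41,4)∘(41,4) = (41·41+105·4·4, 41·4+4·41) = (3361,328)
n=3: (3361,328)∘(41,4) = (41·3361+105·4·328, 41·328+4·3361) = (275561,26892)

41 4
3361 328
275561 26892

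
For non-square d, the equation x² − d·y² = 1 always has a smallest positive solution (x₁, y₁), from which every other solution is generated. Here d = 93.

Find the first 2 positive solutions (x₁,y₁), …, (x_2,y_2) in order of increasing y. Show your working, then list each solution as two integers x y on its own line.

12151 1260
295293601 30620520

[9; 1,1,1,4,6,4,1,1,1,18] for √93; ℓ=10 ⇒ convergent index 9
step 0: (9, 1)  from 9·(1,0) + (0,1)
…
step 3: (29, 3)  from 1·(19,2) + (10,1)
step 4: (135, 14)  from 4·(29,3) + (19,2)
…
step 7: (4330, 449)  from 1·(3491,362) + (839,87)
step 8: (7821, 811)  from 1·(4330,449) + (3491,362)
step 9: (12151, 1260)  from 1·(7821,811) + (4330,449)
→ (12151, 1260).  Check: 12151²=147646801, 93·1260²=147646800, difference 1.
(12151+1260√93)^2 = 295293601 + 30620520√93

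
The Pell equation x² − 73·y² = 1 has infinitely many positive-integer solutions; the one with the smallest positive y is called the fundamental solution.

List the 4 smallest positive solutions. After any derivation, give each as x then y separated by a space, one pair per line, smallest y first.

2281249 267000
10408194000001 1218186966000
47487364308614281249 5557975596000801000
216661004683313632776000001 25358252540801244373932000

[8; 1,1,5,5,1,1,16] for √73; ℓ=7 ⇒ convergent index 13
k=0  a_k=8  p_k/q_k = 8/1
…
k=3  a_k=5  p_k/q_k = 94/11
…
k=5  a_k=1  p_k/q_k = 581/68
…
k=7  a_k=16  p_k/q_k = 17669/2068
…
k=10  a_k=5  p_k/q_k = 200767/23498
…
k=12  a_k=1  p_k/q_k = 1241008/145249
k=13  a_k=1  p_k/q_k = 2281249/267000
fundamental: x₁=2281249, y₁=267000  (since 5204097000001 − 73·71289000000 = 1)
(2281249+267000√73)^2 = 10408194000001 + 1218186966000√73
(2281249+267000√73)^3 = 47487364308614281249 + 5557975596000801000√73
(2281249+267000√73)^4 = 216661004683313632776000001 + 25358252540801244373932000√73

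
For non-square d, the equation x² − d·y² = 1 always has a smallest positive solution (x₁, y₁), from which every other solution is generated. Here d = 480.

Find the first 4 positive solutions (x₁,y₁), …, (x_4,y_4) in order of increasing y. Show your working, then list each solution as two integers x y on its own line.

d=480: √d = [21; 1,9,1,42] (ℓ=4, even), read p_3/q_3
a_0=21:  p_0=21·1+0=21,  q_0=21·0+1=1
a_1=1:  p_1=1·21+1=22,  q_1=1·1+0=1
a_2=9:  p_2=9·22+21=219,  q_2=9·1+1=10
a_3=1:  p_3=1·219+22=241,  q_3=1·10+1=11
→ (241, 11).  Check: 241²=58081, 480·11²=58080, difference 1.
(241+11√480)^2 = 116161 + 5302√480
(241+11√480)^3 = 55989361 + 2555553√480
(241+11√480)^4 = 26986755841 + 1231771244√480

241 11
116161 5302
55989361 2555553
26986755841 1231771244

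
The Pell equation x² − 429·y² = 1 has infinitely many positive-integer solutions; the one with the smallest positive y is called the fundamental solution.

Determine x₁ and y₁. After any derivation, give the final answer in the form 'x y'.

1524095 73584

[20; 1,2,2,9,1,12,1,9,2,2,1,40] for √429; ℓ=12 ⇒ convergent index 11
a_0=20:  p_0=20·1+0=20,  q_0=20·0+1=1
…
a_4=9:  p_4=9·145+62=1367,  q_4=9·7+3=66
…
a_9=2:  p_9=2·208718+21023=438459,  q_9=2·10077+1015=21169
a_10=2:  p_10=2·438459+208718=1085636,  q_10=2·21169+10077=52415
a_11=1:  p_11=1·1085636+438459=1524095,  q_11=1·52415+21169=73584
fundamental: x₁=1524095, y₁=73584  (since 2322865569025 − 429·5414605056 = 1)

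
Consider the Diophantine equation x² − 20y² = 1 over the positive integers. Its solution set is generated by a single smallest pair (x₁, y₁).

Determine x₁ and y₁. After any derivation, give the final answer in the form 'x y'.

9 2

√20 → a₀=4, period (2,8); ℓ=2 even so k=1
k=0  a_k=4  p_k/q_k = 4/1
k=1  a_k=2  p_k/q_k = 9/2
(x₁, y₁) = (9, 2);  9² − 20·2² = 1 ✓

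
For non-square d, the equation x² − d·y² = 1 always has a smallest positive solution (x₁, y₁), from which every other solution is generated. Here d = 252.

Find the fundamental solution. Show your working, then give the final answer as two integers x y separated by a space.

127 8

[15; 1,6,1,30] for √252; ℓ=4 ⇒ convergent index 3
step 0: (15, 1)  from 15·(1,0) + (0,1)
step 1: (16, 1)  from 1·(15,1) + (1,0)
step 2: (111, 7)  from 6·(16,1) + (15,1)
step 3: (127, 8)  from 1·(111,7) + (16,1)
→ (127, 8).  Check: 127²=16129, 252·8²=16128, difference 1.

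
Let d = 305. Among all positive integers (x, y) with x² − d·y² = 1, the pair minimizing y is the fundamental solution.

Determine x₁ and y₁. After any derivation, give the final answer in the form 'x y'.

489 28

d=305: √d = [17; 2,6,2,34] (ℓ=4, even), read p_3/q_3
a_0=17:  p_0=17·1+0=17,  q_0=17·0+1=1
a_1=2:  p_1=2·17+1=35,  q_1=2·1+0=2
a_2=6:  p_2=6·35+17=227,  q_2=6·2+1=13
a_3=2:  p_3=2·227+35=489,  q_3=2·13+2=28
fundamental: x₁=489, y₁=28  (since 239121 − 305·784 = 1)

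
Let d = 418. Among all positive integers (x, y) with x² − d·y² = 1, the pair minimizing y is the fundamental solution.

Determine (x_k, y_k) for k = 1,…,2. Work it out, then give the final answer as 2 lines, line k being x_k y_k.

33857 1656
2292592897 112134384

√418 = [20; 2,4,20,4,2,40, …], period ℓ=6 (even) → k=5
k=0  a_k=20  p_k/q_k = 20/1
k=1  a_k=2  p_k/q_k = 41/2
…
k=4  a_k=4  p_k/q_k = 15068/737
k=5  a_k=2  p_k/q_k = 33857/1656
fundamental: x₁=33857, y₁=1656  (since 1146296449 − 418·2742336 = 1)
(x_2, y_2) = (33857·33857 + 418·1656·1656, 33857·1656 + 1656·33857) = (2292592897, 112134384)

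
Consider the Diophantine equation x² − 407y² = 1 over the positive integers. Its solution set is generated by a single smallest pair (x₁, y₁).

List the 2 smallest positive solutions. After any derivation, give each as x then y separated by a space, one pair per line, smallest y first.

d=407: √d = [20; 5,1,2,1,5,40] (ℓ=6, even), read p_5/q_5
step 0: (20, 1)  from 20·(1,0) + (0,1)
step 1: (101, 5)  from 5·(20,1) + (1,0)
step 2: (121, 6)  from 1·(101,5) + (20,1)
step 3: (343, 17)  from 2·(121,6) + (101,5)
step 4: (464, 23)  from 1·(343,17) + (121,6)
step 5: (2663, 132)  from 5·(464,23) + (343,17)
→ (2663, 132).  Check: 2663²=7091569, 407·132²=7091568, difference 1.
k=2:  x_2 = 2663·2663+407·132·132 = 14183137,  y_2 = 2663·132+132·2663 = 703032

2663 132
14183137 703032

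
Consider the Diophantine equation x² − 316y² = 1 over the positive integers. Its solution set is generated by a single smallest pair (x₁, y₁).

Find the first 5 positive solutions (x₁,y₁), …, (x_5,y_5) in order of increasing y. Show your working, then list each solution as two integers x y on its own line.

12799 720
327628801 18430560
8386642035199 471785474160
214681262489395201 12076764549117120
5495410948816896319999 309141018456514563600

√316 → a₀=17, period (1,3,2,8,2,3,1,34); ℓ=8 even so k=7
a_0=17:  p_0=17·1+0=17,  q_0=17·0+1=1
a_1=1:  p_1=1·17+1=18,  q_1=1·1+0=1
…
a_4=8:  p_4=8·160+71=1351,  q_4=8·9+4=76
…
a_6=3:  p_6=3·2862+1351=9937,  q_6=3·161+76=559
a_7=1:  p_7=1·9937+2862=12799,  q_7=1·559+161=720
(x₁, y₁) = (12799, 720);  12799² − 316·720² = 1 ✓
(12799+720√316)^2 = 327628801 + 18430560√316
(12799+720√316)^3 = 8386642035199 + 471785474160√316
(12799+720√316)^4 = 214681262489395201 + 12076764549117120√316
(12799+720√316)^5 = 5495410948816896319999 + 309141018456514563600√316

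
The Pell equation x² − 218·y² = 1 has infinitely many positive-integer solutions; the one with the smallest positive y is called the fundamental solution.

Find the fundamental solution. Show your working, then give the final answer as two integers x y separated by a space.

√218 = [14; 1,3,3,1,28, …], period ℓ=5 (odd) → k=9
i=0: a=14 ⇒ p=14, q=1
…
i=8: a=3 ⇒ p=96370, q=6527
i=9: a=1 ⇒ p=126003, q=8534
(x₁, y₁) = (126003, 8534);  126003² − 218·8534² = 1 ✓

126003 8534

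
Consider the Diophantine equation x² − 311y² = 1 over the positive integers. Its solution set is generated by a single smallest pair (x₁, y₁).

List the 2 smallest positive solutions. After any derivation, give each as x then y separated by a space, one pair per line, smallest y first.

√311 → a₀=17, period (1,1,1,2,1,…,1,1,34); ℓ=16 even so k=15
a_0=17:  p_0=17·1+0=17,  q_0=17·0+1=1
…
a_14=1:  p_14=1·6159373+4565134=10724507,  q_14=1·349266+258865=608131
a_15=1:  p_15=1·10724507+6159373=16883880,  q_15=1·608131+349266=957397
fundamental: x₁=16883880, y₁=957397  (since 285065403854400 − 311·916609015609 = 1)
n=2: (16883880,957397)∘(16883880,957397) = (16883880·16883880+311·957397·957397, 16883880·957397+957397·16883880) = (570130807708799,32329152120720)

16883880 957397
570130807708799 32329152120720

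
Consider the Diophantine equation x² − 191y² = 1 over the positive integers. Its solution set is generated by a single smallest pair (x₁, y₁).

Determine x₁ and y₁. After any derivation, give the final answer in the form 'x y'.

d=191: √d = [13; 1,4,1,1,3,…,4,1,26] (ℓ=16, even), read p_15/q_15
i=0: a=13 ⇒ p=13, q=1
…
i=4: a=1 ⇒ p=152, q=11
i=5: a=3 ⇒ p=539, q=39
i=6: a=2 ⇒ p=1230, q=89
…
i=8: a=13 ⇒ p=40217, q=2910
i=9: a=2 ⇒ p=83433, q=6037
i=10: a=2 ⇒ p=207083, q=14984
i=11: a=3 ⇒ p=704682, q=50989
…
i=13: a=1 ⇒ p=1616447, q=116962
i=14: a=4 ⇒ p=7377553, q=533821
i=15: a=1 ⇒ p=8994000, q=650783
(x₁, y₁) = (8994000, 650783);  8994000² − 191·650783² = 1 ✓

8994000 650783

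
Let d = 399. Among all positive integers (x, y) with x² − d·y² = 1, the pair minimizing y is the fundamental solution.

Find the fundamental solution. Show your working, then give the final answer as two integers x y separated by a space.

[19; 1,38] for √399; ℓ=2 ⇒ convergent index 1
i=0: a=19 ⇒ p=19, q=1
i=1: a=1 ⇒ p=20, q=1
(x₁, y₁) = (20, 1);  20² − 399·1² = 1 ✓

20 1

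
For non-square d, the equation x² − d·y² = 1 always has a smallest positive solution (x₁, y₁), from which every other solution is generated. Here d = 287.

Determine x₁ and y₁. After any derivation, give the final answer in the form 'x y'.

[16; 1,15,1,32] for √287; ℓ=4 ⇒ convergent index 3
k=0  a_k=16  p_k/q_k = 16/1
…
k=2  a_k=15  p_k/q_k = 271/16
k=3  a_k=1  p_k/q_k = 288/17
(x₁, y₁) = (288, 17);  288² − 287·17² = 1 ✓

288 17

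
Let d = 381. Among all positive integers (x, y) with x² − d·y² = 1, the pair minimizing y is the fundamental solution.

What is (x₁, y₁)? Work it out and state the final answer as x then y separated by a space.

d=381: √d = [19; 1,1,12,1,1,38] (ℓ=6, even), read p_5/q_5
k=0  a_k=19  p_k/q_k = 19/1
…
k=3  a_k=12  p_k/q_k = 488/25
k=4  a_k=1  p_k/q_k = 527/27
k=5  a_k=1  p_k/q_k = 1015/52
→ (1015, 52).  Check: 1015²=1030225, 381·52²=1030224, difference 1.

1015 52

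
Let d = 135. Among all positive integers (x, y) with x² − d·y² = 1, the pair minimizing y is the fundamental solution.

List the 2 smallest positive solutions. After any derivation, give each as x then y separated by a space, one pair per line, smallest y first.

[11; 1,1,1,1,1,1,1,22] for √135; ℓ=8 ⇒ convergent index 7
step 0: (11, 1)  from 11·(1,0) + (0,1)
step 1: (12, 1)  from 1·(11,1) + (1,0)
…
step 3: (35, 3)  from 1·(23,2) + (12,1)
step 4: (58, 5)  from 1·(35,3) + (23,2)
step 5: (93, 8)  from 1·(58,5) + (35,3)
step 6: (151, 13)  from 1·(93,8) + (58,5)
step 7: (244, 21)  from 1·(151,13) + (93,8)
→ (244, 21).  Check: 244²=59536, 135·21²=59535, difference 1.
(x_2, y_2) = (244·244 + 135·21·21, 244·21 + 21·244) = (119071, 10248)

244 21
119071 10248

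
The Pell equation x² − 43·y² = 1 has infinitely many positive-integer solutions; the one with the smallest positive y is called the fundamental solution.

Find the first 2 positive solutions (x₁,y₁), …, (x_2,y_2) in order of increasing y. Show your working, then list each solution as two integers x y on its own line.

3482 531
24248647 3697884

[6; 1,1,3,1,5,1,3,1,1,12] for √43; ℓ=10 ⇒ convergent index 9
i=0: a=6 ⇒ p=6, q=1
i=1: a=1 ⇒ p=7, q=1
i=2: a=1 ⇒ p=13, q=2
i=3: a=3 ⇒ p=46, q=7
i=4: a=1 ⇒ p=59, q=9
i=5: a=5 ⇒ p=341, q=52
…
i=7: a=3 ⇒ p=1541, q=235
i=8: a=1 ⇒ p=1941, q=296
i=9: a=1 ⇒ p=3482, q=531
→ (3482, 531).  Check: 3482²=12124324, 43·531²=12124323, difference 1.
n=2: (3482,531)∘(3482,531) = (3482·3482+43·531·531, 3482·531+531·3482) = (24248647,3697884)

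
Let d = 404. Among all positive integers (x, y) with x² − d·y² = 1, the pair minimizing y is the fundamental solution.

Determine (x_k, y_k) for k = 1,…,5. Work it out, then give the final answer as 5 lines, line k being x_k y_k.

√404 → a₀=20, period (10,40); ℓ=2 even so k=1
i=0: a=20 ⇒ p=20, q=1
i=1: a=10 ⇒ p=201, q=10
(x₁, y₁) = (201, 10);  201² − 404·10² = 1 ✓
n=2: (201,10)∘(201,10) = (201·201+404·10·10, 201·10+10·201) = (80801,4020)
n=3: (80801,4020)∘(201,10) = (201·80801+404·10·4020, 201·4020+10·80801) = (32481801,1616030)
n=4: (32481801,1616030)∘(201,10) = (201·32481801+404·10·1616030, 201·1616030+10·32481801) = (13057603201,649640040)
n=5: (13057603201,649640040)∘(201,10) = (201·13057603201+404·10·649640040, 201·649640040+10·13057603201) = (5249124005001,261153680050)

201 10
80801 4020
32481801 1616030
13057603201 649640040
5249124005001 261153680050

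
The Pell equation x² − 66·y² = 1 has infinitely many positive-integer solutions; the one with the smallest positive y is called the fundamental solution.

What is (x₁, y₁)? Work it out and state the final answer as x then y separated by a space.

d=66: √d = [8; 8,16] (ℓ=2, even), read p_1/q_1
k=0  a_k=8  p_k/q_k = 8/1
k=1  a_k=8  p_k/q_k = 65/8
(x₁, y₁) = (65, 8);  65² − 66·8² = 1 ✓

65 8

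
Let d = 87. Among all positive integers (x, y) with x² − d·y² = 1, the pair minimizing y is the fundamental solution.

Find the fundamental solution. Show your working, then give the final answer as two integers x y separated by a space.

d=87: √d = [9; 3,18] (ℓ=2, even), read p_1/q_1
i=0: a=9 ⇒ p=9, q=1
i=1: a=3 ⇒ p=28, q=3
fundamental: x₁=28, y₁=3  (since 784 − 87·9 = 1)

28 3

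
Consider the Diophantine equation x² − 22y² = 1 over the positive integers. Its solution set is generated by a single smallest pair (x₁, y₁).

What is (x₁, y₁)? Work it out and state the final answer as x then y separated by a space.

d=22: √d = [4; 1,2,4,2,1,8] (ℓ=6, even), read p_5/q_5
step 0: (4, 1)  from 4·(1,0) + (0,1)
…
step 3: (61, 13)  from 4·(14,3) + (5,1)
step 4: (136, 29)  from 2·(61,13) + (14,3)
step 5: (197, 42)  from 1·(136,29) + (61,13)
fundamental: x₁=197, y₁=42  (since 38809 − 22·1764 = 1)

197 42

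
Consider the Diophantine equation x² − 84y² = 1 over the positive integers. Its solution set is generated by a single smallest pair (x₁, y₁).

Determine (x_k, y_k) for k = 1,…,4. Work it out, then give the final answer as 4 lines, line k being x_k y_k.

55 6
6049 660
665335 72594
73180801 7984680

d=84: √d = [9; 6,18] (ℓ=2, even), read p_1/q_1
i=0: a=9 ⇒ p=9, q=1
i=1: a=6 ⇒ p=55, q=6
fundamental: x₁=55, y₁=6  (since 3025 − 84·36 = 1)
(55+6√84)^2 = 6049 + 660√84
(55+6√84)^3 = 665335 + 72594√84
(55+6√84)^4 = 73180801 + 7984680√84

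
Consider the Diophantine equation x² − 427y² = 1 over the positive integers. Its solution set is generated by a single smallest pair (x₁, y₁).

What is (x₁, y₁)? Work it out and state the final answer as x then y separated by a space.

√427 → a₀=20, period (1,1,1,40); ℓ=4 even so k=3
a_0=20:  p_0=20·1+0=20,  q_0=20·0+1=1
…
a_2=1:  p_2=1·21+20=41,  q_2=1·1+1=2
a_3=1:  p_3=1·41+21=62,  q_3=1·2+1=3
fundamental: x₁=62, y₁=3  (since 3844 − 427·9 = 1)

62 3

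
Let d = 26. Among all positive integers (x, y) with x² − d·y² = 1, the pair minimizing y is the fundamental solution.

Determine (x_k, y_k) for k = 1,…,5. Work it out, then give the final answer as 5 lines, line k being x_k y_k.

51 10
5201 1020
530451 104030
54100801 10610040
5517751251 1082120050

√26 → a₀=5, period (10); ℓ=1 odd so k=1
i=0: a=5 ⇒ p=5, q=1
i=1: a=10 ⇒ p=51, q=10
→ (51, 10).  Check: 51²=2601, 26·10²=2600, difference 1.
(51+10√26)^2 = 5201 + 1020√26
(51+10√26)^3 = 530451 + 104030√26
(51+10√26)^4 = 54100801 + 10610040√26
(51+10√26)^5 = 5517751251 + 1082120050√26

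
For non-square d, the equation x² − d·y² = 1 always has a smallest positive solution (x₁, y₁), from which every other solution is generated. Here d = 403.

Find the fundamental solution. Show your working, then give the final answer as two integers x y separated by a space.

[20; 13,2,1,3,1,3,1,2,13,40] for √403; ℓ=10 ⇒ convergent index 9
k=0  a_k=20  p_k/q_k = 20/1
k=1  a_k=13  p_k/q_k = 261/13
…
k=3  a_k=1  p_k/q_k = 803/40
…
k=8  a_k=2  p_k/q_k = 50147/2498
k=9  a_k=13  p_k/q_k = 669878/33369
→ (669878, 33369).  Check: 669878²=448736534884, 403·33369²=448736534883, difference 1.

669878 33369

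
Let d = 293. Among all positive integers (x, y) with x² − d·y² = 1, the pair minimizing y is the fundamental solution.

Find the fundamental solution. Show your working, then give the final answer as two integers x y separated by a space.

√293 → a₀=17, period (8,1,1,8,34); ℓ=5 odd so k=9
a_0=17:  p_0=17·1+0=17,  q_0=17·0+1=1
…
a_3=1:  p_3=1·154+137=291,  q_3=1·9+8=17
a_4=8:  p_4=8·291+154=2482,  q_4=8·17+9=145
a_5=34:  p_5=34·2482+291=84679,  q_5=34·145+17=4947
…
a_8=1:  p_8=1·764593+679914=1444507,  q_8=1·44668+39721=84389
a_9=8:  p_9=8·1444507+764593=12320649,  q_9=8·84389+44668=719780
(x₁, y₁) = (12320649, 719780);  12320649² − 293·719780² = 1 ✓

12320649 719780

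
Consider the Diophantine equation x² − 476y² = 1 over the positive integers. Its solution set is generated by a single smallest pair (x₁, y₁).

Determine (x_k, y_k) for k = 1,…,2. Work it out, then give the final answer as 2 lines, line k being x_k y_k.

√476 = [21; 1,4,2,10,2,4,1,42, …], period ℓ=8 (even) → k=7
step 0: (21, 1)  from 21·(1,0) + (0,1)
…
step 5: (5258, 241)  from 2·(2509,115) + (240,11)
step 6: (23541, 1079)  from 4·(5258,241) + (2509,115)
step 7: (28799, 1320)  from 1·(23541,1079) + (5258,241)
→ (28799, 1320).  Check: 28799²=829382401, 476·1320²=829382400, difference 1.
(x_2, y_2) = (28799·28799 + 476·1320·1320, 28799·1320 + 1320·28799) = (1658764801, 76029360)

28799 1320
1658764801 76029360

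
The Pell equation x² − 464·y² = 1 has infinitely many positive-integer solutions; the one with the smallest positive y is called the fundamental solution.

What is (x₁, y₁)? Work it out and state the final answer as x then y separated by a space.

√464 → a₀=21, period (1,1,5,1,1,1,5,1,1,42); ℓ=10 even so k=9
a_0=21:  p_0=21·1+0=21,  q_0=21·0+1=1
…
a_5=1:  p_5=1·280+237=517,  q_5=1·13+11=24
a_6=1:  p_6=1·517+280=797,  q_6=1·24+13=37
…
a_8=1:  p_8=1·4502+797=5299,  q_8=1·209+37=246
a_9=1:  p_9=1·5299+4502=9801,  q_9=1·246+209=455
→ (9801, 455).  Check: 9801²=96059601, 464·455²=96059600, difference 1.

9801 455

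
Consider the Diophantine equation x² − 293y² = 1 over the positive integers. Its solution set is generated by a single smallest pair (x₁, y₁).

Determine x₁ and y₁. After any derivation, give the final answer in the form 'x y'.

12320649 719780

√293 = [17; 8,1,1,8,34, …], period ℓ=5 (odd) → k=9
i=0: a=17 ⇒ p=17, q=1
…
i=8: a=1 ⇒ p=1444507, q=84389
i=9: a=8 ⇒ p=12320649, q=719780
(x₁, y₁) = (12320649, 719780);  12320649² − 293·719780² = 1 ✓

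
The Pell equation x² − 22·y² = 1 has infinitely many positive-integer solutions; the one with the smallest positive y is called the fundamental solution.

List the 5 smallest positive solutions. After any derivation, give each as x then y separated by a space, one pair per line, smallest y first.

197 42
77617 16548
30580901 6519870
12048797377 2568812232
4747195585637 1012105499538

√22 = [4; 1,2,4,2,1,8, …], period ℓ=6 (even) → k=5
step 0: (4, 1)  from 4·(1,0) + (0,1)
…
step 2: (14, 3)  from 2·(5,1) + (4,1)
step 3: (61, 13)  from 4·(14,3) + (5,1)
step 4: (136, 29)  from 2·(61,13) + (14,3)
step 5: (197, 42)  from 1·(136,29) + (61,13)
(x₁, y₁) = (197, 42);  197² − 22·42² = 1 ✓
k=2:  x_2 = 197·197+22·42·42 = 77617,  y_2 = 197·42+42·197 = 16548
k=3:  x_3 = 197·77617+22·42·16548 = 30580901,  y_3 = 197·16548+42·77617 = 6519870
k=4:  x_4 = 197·30580901+22·42·6519870 = 12048797377,  y_4 = 197·6519870+42·30580901 = 2568812232
k=5:  x_5 = 197·12048797377+22·42·2568812232 = 4747195585637,  y_5 = 197·2568812232+42·12048797377 = 1012105499538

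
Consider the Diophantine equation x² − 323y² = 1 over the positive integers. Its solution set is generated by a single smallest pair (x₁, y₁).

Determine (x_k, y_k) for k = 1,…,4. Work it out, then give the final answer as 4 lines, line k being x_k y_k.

18 1
647 36
23274 1295
837217 46584

√323 = [17; 1,34, …], period ℓ=2 (even) → k=1
i=0: a=17 ⇒ p=17, q=1
i=1: a=1 ⇒ p=18, q=1
(x₁, y₁) = (18, 1);  18² − 323·1² = 1 ✓
k=2:  x_2 = 18·18+323·1·1 = 647,  y_2 = 18·1+1·18 = 36
k=3:  x_3 = 18·647+323·1·36 = 23274,  y_3 = 18·36+1·647 = 1295
k=4:  x_4 = 18·23274+323·1·1295 = 837217,  y_4 = 18·1295+1·23274 = 46584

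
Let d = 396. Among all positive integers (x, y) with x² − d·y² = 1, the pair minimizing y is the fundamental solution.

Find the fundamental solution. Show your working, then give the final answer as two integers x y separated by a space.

√396 = [19; 1,8,1,38, …], period ℓ=4 (even) → k=3
step 0: (19, 1)  from 19·(1,0) + (0,1)
…
step 2: (179, 9)  from 8·(20,1) + (19,1)
step 3: (199, 10)  from 1·(179,9) + (20,1)
(x₁, y₁) = (199, 10);  199² − 396·10² = 1 ✓

199 10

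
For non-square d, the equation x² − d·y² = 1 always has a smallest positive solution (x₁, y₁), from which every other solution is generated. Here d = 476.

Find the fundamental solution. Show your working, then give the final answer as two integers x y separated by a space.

√476 → a₀=21, period (1,4,2,10,2,4,1,42); ℓ=8 even so k=7
a_0=21:  p_0=21·1+0=21,  q_0=21·0+1=1
a_1=1:  p_1=1·21+1=22,  q_1=1·1+0=1
a_2=4:  p_2=4·22+21=109,  q_2=4·1+1=5
a_3=2:  p_3=2·109+22=240,  q_3=2·5+1=11
a_4=10:  p_4=10·240+109=2509,  q_4=10·11+5=115
…
a_6=4:  p_6=4·5258+2509=23541,  q_6=4·241+115=1079
a_7=1:  p_7=1·23541+5258=28799,  q_7=1·1079+241=1320
→ (28799, 1320).  Check: 28799²=829382401, 476·1320²=829382400, difference 1.

28799 1320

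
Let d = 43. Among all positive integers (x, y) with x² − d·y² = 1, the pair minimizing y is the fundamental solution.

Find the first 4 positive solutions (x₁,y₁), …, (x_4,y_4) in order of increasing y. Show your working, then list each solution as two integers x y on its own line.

3482 531
24248647 3697884
168867574226 25752063645
1175993762661217 179337367525896

d=43: √d = [6; 1,1,3,1,5,1,3,1,1,12] (ℓ=10, even), read p_9/q_9
k=0  a_k=6  p_k/q_k = 6/1
…
k=4  a_k=1  p_k/q_k = 59/9
…
k=6  a_k=1  p_k/q_k = 400/61
k=7  a_k=3  p_k/q_k = 1541/235
k=8  a_k=1  p_k/q_k = 1941/296
k=9  a_k=1  p_k/q_k = 3482/531
→ (3482, 531).  Check: 3482²=12124324, 43·531²=12124323, difference 1.
(x_2, y_2) = (3482·3482 + 43·531·531, 3482·531 + 531·3482) = (24248647, 3697884)
(x_3, y_3) = (3482·24248647 + 43·531·3697884, 3482·3697884 + 531·24248647) = (168867574226, 25752063645)
(x_4, y_4) = (3482·168867574226 + 43·531·25752063645, 3482·25752063645 + 531·168867574226) = (1175993762661217, 179337367525896)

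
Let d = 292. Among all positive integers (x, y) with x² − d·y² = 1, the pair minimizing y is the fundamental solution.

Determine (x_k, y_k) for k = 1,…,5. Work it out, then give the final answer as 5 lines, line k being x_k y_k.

2281249 133500
10408194000001 609093483000
47487364308614281249 2778987798000400500
216661004683313632776000001 12679126270400622186966000
988515400545561595548925838281249 57848488250447518938990000667500

[17; 11,2,1,3,8,3,1,2,11,34] for √292; ℓ=10 ⇒ convergent index 9
k=0  a_k=17  p_k/q_k = 17/1
k=1  a_k=11  p_k/q_k = 188/11
…
k=3  a_k=1  p_k/q_k = 581/34
k=4  a_k=3  p_k/q_k = 2136/125
k=5  a_k=8  p_k/q_k = 17669/1034
k=6  a_k=3  p_k/q_k = 55143/3227
…
k=8  a_k=2  p_k/q_k = 200767/11749
k=9  a_k=11  p_k/q_k = 2281249/133500
fundamental: x₁=2281249, y₁=133500  (since 5204097000001 − 292·17822250000 = 1)
(x_2, y_2) = (2281249·2281249 + 292·133500·133500, 2281249·133500 + 133500·2281249) = (10408194000001, 609093483000)
(x_3, y_3) = (2281249·10408194000001 + 292·133500·609093483000, 2281249·609093483000 + 133500·10408194000001) = (47487364308614281249, 2778987798000400500)
(x_4, y_4) = (2281249·47487364308614281249 + 292·133500·2778987798000400500, 2281249·2778987798000400500 + 133500·47487364308614281249) = (216661004683313632776000001, 12679126270400622186966000)
(x_5, y_5) = (2281249·216661004683313632776000001 + 292·133500·12679126270400622186966000, 2281249·12679126270400622186966000 + 133500·216661004683313632776000001) = (988515400545561595548925838281249, 57848488250447518938990000667500)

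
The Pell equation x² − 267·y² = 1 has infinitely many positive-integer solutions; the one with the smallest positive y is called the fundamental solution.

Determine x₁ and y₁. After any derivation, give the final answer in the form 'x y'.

2402 147

d=267: √d = [16; 2,1,15,1,2,32] (ℓ=6, even), read p_5/q_5
step 0: (16, 1)  from 16·(1,0) + (0,1)
…
step 3: (768, 47)  from 15·(49,3) + (33,2)
step 4: (817, 50)  from 1·(768,47) + (49,3)
step 5: (2402, 147)  from 2·(817,50) + (768,47)
→ (2402, 147).  Check: 2402²=5769604, 267·147²=5769603, difference 1.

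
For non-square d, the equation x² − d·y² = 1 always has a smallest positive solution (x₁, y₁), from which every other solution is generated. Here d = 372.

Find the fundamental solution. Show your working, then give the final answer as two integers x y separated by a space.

12151 630

[19; 3,2,12,2,3,38] for √372; ℓ=6 ⇒ convergent index 5
step 0: (19, 1)  from 19·(1,0) + (0,1)
…
step 2: (135, 7)  from 2·(58,3) + (19,1)
step 3: (1678, 87)  from 12·(135,7) + (58,3)
step 4: (3491, 181)  from 2·(1678,87) + (135,7)
step 5: (12151, 630)  from 3·(3491,181) + (1678,87)
fundamental: x₁=12151, y₁=630  (since 147646801 − 372·396900 = 1)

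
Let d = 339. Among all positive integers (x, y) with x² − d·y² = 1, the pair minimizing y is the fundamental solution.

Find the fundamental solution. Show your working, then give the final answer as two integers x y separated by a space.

97970 5321

√339 → a₀=18, period (2,2,2,1,17,1,2,2,2,36); ℓ=10 even so k=9
k=0  a_k=18  p_k/q_k = 18/1
…
k=3  a_k=2  p_k/q_k = 221/12
k=4  a_k=1  p_k/q_k = 313/17
k=5  a_k=17  p_k/q_k = 5542/301
k=6  a_k=1  p_k/q_k = 5855/318
k=7  a_k=2  p_k/q_k = 17252/937
k=8  a_k=2  p_k/q_k = 40359/2192
k=9  a_k=2  p_k/q_k = 97970/5321
fundamental: x₁=97970, y₁=5321  (since 9598120900 − 339·28313041 = 1)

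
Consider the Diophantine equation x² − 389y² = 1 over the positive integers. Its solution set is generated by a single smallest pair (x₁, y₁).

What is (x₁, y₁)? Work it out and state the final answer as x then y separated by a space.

√389 → a₀=19, period (1,2,1,1,1,1,2,1,38); ℓ=9 odd so k=17
i=0: a=19 ⇒ p=19, q=1
i=1: a=1 ⇒ p=20, q=1
…
i=3: a=1 ⇒ p=79, q=4
i=4: a=1 ⇒ p=138, q=7
i=5: a=1 ⇒ p=217, q=11
i=6: a=1 ⇒ p=355, q=18
i=7: a=2 ⇒ p=927, q=47
i=8: a=1 ⇒ p=1282, q=65
i=9: a=38 ⇒ p=49643, q=2517
i=10: a=1 ⇒ p=50925, q=2582
i=11: a=2 ⇒ p=151493, q=7681
i=12: a=1 ⇒ p=202418, q=10263
i=13: a=1 ⇒ p=353911, q=17944
i=14: a=1 ⇒ p=556329, q=28207
i=15: a=1 ⇒ p=910240, q=46151
i=16: a=2 ⇒ p=2376809, q=120509
i=17: a=1 ⇒ p=3287049, q=166660
fundamental: x₁=3287049, y₁=166660  (since 10804691128401 − 389·27775555600 = 1)

3287049 166660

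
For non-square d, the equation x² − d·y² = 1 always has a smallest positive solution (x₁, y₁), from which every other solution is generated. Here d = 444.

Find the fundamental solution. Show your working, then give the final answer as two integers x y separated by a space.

√444 = [21; 14,42, …], period ℓ=2 (even) → k=1
step 0: (21, 1)  from 21·(1,0) + (0,1)
step 1: (295, 14)  from 14·(21,1) + (1,0)
→ (295, 14).  Check: 295²=87025, 444·14²=87024, difference 1.

295 14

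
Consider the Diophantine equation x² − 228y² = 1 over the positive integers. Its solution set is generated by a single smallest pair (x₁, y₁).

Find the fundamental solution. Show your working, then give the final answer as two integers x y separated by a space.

151 10

[15; 10,30] for √228; ℓ=2 ⇒ convergent index 1
step 0: (15, 1)  from 15·(1,0) + (0,1)
step 1: (151, 10)  from 10·(15,1) + (1,0)
→ (151, 10).  Check: 151²=22801, 228·10²=22800, difference 1.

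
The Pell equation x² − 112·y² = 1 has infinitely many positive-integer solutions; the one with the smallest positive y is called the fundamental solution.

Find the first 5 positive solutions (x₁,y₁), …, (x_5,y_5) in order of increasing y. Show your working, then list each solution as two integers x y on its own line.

√112 → a₀=10, period (1,1,2,1,1,20); ℓ=6 even so k=5
a_0=10:  p_0=10·1+0=10,  q_0=10·0+1=1
a_1=1:  p_1=1·10+1=11,  q_1=1·1+0=1
…
a_4=1:  p_4=1·53+21=74,  q_4=1·5+2=7
a_5=1:  p_5=1·74+53=127,  q_5=1·7+5=12
→ (127, 12).  Check: 127²=16129, 112·12²=16128, difference 1.
k=2:  x_2 = 127·127+112·12·12 = 32257,  y_2 = 127·12+12·127 = 3048
k=3:  x_3 = 127·32257+112·12·3048 = 8193151,  y_3 = 127·3048+12·32257 = 774180
k=4:  x_4 = 127·8193151+112·12·774180 = 2081028097,  y_4 = 127·774180+12·8193151 = 196638672
k=5:  x_5 = 127·2081028097+112·12·196638672 = 528572943487,  y_5 = 127·196638672+12·2081028097 = 49945448508

127 12
32257 3048
8193151 774180
2081028097 196638672
528572943487 49945448508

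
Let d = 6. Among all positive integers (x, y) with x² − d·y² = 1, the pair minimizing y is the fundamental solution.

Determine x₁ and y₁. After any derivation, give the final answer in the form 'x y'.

√6 = [2; 2,4, …], period ℓ=2 (even) → k=1
i=0: a=2 ⇒ p=2, q=1
i=1: a=2 ⇒ p=5, q=2
(x₁, y₁) = (5, 2);  5² − 6·2² = 1 ✓

5 2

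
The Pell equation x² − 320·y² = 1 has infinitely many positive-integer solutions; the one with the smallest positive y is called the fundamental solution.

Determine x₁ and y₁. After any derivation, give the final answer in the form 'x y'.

161 9

d=320: √d = [17; 1,7,1,34] (ℓ=4, even), read p_3/q_3
k=0  a_k=17  p_k/q_k = 17/1
…
k=2  a_k=7  p_k/q_k = 143/8
k=3  a_k=1  p_k/q_k = 161/9
→ (161, 9).  Check: 161²=25921, 320·9²=25920, difference 1.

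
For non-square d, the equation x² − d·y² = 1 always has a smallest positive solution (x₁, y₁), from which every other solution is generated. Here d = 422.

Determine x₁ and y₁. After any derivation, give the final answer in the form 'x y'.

[20; 1,1,5,2,1,…,1,1,40] for √422; ℓ=14 ⇒ convergent index 13
step 0: (20, 1)  from 20·(1,0) + (0,1)
step 1: (21, 1)  from 1·(20,1) + (1,0)
step 2: (41, 2)  from 1·(21,1) + (20,1)
…
step 4: (493, 24)  from 2·(226,11) + (41,2)
…
step 6: (2650, 129)  from 3·(719,35) + (493,24)
step 7: (53719, 2615)  from 20·(2650,129) + (719,35)
step 8: (163807, 7974)  from 3·(53719,2615) + (2650,129)
step 9: (217526, 10589)  from 1·(163807,7974) + (53719,2615)
step 10: (598859, 29152)  from 2·(217526,10589) + (163807,7974)
step 11: (3211821, 156349)  from 5·(598859,29152) + (217526,10589)
step 12: (3810680, 185501)  from 1·(3211821,156349) + (598859,29152)
step 13: (7022501, 341850)  from 1·(3810680,185501) + (3211821,156349)
fundamental: x₁=7022501, y₁=341850  (since 49315520295001 − 422·116861422500 = 1)

7022501 341850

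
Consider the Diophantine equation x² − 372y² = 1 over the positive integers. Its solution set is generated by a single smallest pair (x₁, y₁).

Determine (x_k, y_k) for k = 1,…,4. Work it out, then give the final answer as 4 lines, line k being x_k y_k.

12151 630
295293601 15310260
7176225079351 372069937890
174396621583094401 9042043615292520

d=372: √d = [19; 3,2,12,2,3,38] (ℓ=6, even), read p_5/q_5
step 0: (19, 1)  from 19·(1,0) + (0,1)
…
step 3: (1678, 87)  from 12·(135,7) + (58,3)
step 4: (3491, 181)  from 2·(1678,87) + (135,7)
step 5: (12151, 630)  from 3·(3491,181) + (1678,87)
(x₁, y₁) = (12151, 630);  12151² − 372·630² = 1 ✓
k=2:  x_2 = 12151·12151+372·630·630 = 295293601,  y_2 = 12151·630+630·12151 = 15310260
k=3:  x_3 = 12151·295293601+372·630·15310260 = 7176225079351,  y_3 = 12151·15310260+630·295293601 = 372069937890
k=4:  x_4 = 12151·7176225079351+372·630·372069937890 = 174396621583094401,  y_4 = 12151·372069937890+630·7176225079351 = 9042043615292520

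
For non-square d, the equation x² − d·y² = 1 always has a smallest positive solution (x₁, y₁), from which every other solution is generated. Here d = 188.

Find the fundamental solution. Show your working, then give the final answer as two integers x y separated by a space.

√188 → a₀=13, period (1,2,2,6,2,2,1,26); ℓ=8 even so k=7
i=0: a=13 ⇒ p=13, q=1
…
i=6: a=2 ⇒ p=3277, q=239
i=7: a=1 ⇒ p=4607, q=336
(x₁, y₁) = (4607, 336);  4607² − 188·336² = 1 ✓

4607 336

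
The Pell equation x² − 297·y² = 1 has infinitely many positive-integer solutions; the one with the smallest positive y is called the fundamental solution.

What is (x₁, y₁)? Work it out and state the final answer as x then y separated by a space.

[17; 4,3,1,1,2,1,1,3,4,34] for √297; ℓ=10 ⇒ convergent index 9
i=0: a=17 ⇒ p=17, q=1
…
i=2: a=3 ⇒ p=224, q=13
i=3: a=1 ⇒ p=293, q=17
…
i=5: a=2 ⇒ p=1327, q=77
…
i=8: a=3 ⇒ p=11357, q=659
i=9: a=4 ⇒ p=48599, q=2820
(x₁, y₁) = (48599, 2820);  48599² − 297·2820² = 1 ✓

48599 2820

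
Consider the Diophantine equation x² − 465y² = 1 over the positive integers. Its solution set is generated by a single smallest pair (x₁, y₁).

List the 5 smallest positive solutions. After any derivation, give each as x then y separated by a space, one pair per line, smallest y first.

√465 = [21; 1,1,3,2,2,2,3,1,1,42, …], period ℓ=10 (even) → k=9
k=0  a_k=21  p_k/q_k = 21/1
k=1  a_k=1  p_k/q_k = 22/1
k=2  a_k=1  p_k/q_k = 43/2
…
k=5  a_k=2  p_k/q_k = 841/39
…
k=8  a_k=1  p_k/q_k = 8949/415
k=9  a_k=1  p_k/q_k = 15871/736
fundamental: x₁=15871, y₁=736  (since 251888641 − 465·541696 = 1)
(x_2, y_2) = (15871·15871 + 465·736·736, 15871·736 + 736·15871) = (503777281, 23362112)
(x_3, y_3) = (15871·503777281 + 465·736·23362112, 15871·23362112 + 736·503777281) = (15990898437631, 741560158368)
(x_4, y_4) = (15871·15990898437631 + 465·736·741560158368, 15871·741560158368 + 736·15990898437631) = (507583097703505921, 23538602523554944)
(x_5, y_5) = (15871·507583097703505921 + 465·736·23538602523554944, 15871·23538602523554944 + 736·507583097703505921) = (16111702671313786506751, 747162320561120874080)

15871 736
503777281 23362112
15990898437631 741560158368
507583097703505921 23538602523554944
16111702671313786506751 747162320561120874080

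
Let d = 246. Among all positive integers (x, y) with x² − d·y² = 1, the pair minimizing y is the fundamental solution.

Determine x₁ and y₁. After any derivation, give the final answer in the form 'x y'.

88805 5662

[15; 1,2,5,1,14,1,5,2,1,30] for √246; ℓ=10 ⇒ convergent index 9
a_0=15:  p_0=15·1+0=15,  q_0=15·0+1=1
…
a_2=2:  p_2=2·16+15=47,  q_2=2·1+1=3
a_3=5:  p_3=5·47+16=251,  q_3=5·3+1=16
a_4=1:  p_4=1·251+47=298,  q_4=1·16+3=19
a_5=14:  p_5=14·298+251=4423,  q_5=14·19+16=282
a_6=1:  p_6=1·4423+298=4721,  q_6=1·282+19=301
a_7=5:  p_7=5·4721+4423=28028,  q_7=5·301+282=1787
a_8=2:  p_8=2·28028+4721=60777,  q_8=2·1787+301=3875
a_9=1:  p_9=1·60777+28028=88805,  q_9=1·3875+1787=5662
→ (88805, 5662).  Check: 88805²=7886328025, 246·5662²=7886328024, difference 1.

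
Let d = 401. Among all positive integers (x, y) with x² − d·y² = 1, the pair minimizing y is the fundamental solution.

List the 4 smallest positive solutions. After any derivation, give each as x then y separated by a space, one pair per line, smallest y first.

[20; 40] for √401; ℓ=1 ⇒ convergent index 1
i=0: a=20 ⇒ p=20, q=1
i=1: a=40 ⇒ p=801, q=40
fundamental: x₁=801, y₁=40  (since 641601 − 401·1600 = 1)
(801+40√401)^2 = 1283201 + 64080√401
(801+40√401)^3 = 2055687201 + 102656120√401
(801+40√401)^4 = 3293209612801 + 164455040160√401

801 40
1283201 64080
2055687201 102656120
3293209612801 164455040160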